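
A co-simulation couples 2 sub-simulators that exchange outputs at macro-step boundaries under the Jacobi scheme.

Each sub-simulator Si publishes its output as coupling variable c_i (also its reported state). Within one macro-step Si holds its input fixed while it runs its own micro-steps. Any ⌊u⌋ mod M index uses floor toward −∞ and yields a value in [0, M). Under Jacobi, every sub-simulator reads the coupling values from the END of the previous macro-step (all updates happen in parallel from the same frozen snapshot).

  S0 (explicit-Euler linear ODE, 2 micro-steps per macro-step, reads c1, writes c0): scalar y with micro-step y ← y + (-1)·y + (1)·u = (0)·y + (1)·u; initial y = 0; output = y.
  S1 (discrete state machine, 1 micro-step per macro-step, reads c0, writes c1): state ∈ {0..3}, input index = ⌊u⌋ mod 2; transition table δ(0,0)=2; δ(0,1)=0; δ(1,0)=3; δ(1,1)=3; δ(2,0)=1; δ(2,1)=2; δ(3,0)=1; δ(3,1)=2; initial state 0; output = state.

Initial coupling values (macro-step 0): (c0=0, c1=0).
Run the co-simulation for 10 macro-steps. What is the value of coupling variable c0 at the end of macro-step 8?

c0 at macro-step 8 = 3

macro 1: S0 reads c1=0 → after 2×micro: 0; S1 reads c0=0 → after 1×micro: 2 ⇒ (c0=0, c1=2)
macro 2: S0 reads c1=2 → after 2×micro: 2; S1 reads c0=0 → after 1×micro: 1 ⇒ (c0=2, c1=1)
macro 3: S0 reads c1=1 → after 2×micro: 1; S1 reads c0=2 → after 1×micro: 3 ⇒ (c0=1, c1=3)
macro 4: S0 reads c1=3 → after 2×micro: 3; S1 reads c0=1 → after 1×micro: 2 ⇒ (c0=3, c1=2)
macro 5: S0 reads c1=2 → after 2×micro: 2; S1 reads c0=3 → after 1×micro: 2 ⇒ (c0=2, c1=2)
macro 6: S0 reads c1=2 → after 2×micro: 2; S1 reads c0=2 → after 1×micro: 1 ⇒ (c0=2, c1=1)
macro 7: S0 reads c1=1 → after 2×micro: 1; S1 reads c0=2 → after 1×micro: 3 ⇒ (c0=1, c1=3)
macro 8: S0 reads c1=3 → after 2×micro: 3; S1 reads c0=1 → after 1×micro: 2 ⇒ (c0=3, c1=2)
macro 9: S0 reads c1=2 → after 2×micro: 2; S1 reads c0=3 → after 1×micro: 2 ⇒ (c0=2, c1=2)
macro 10: S0 reads c1=2 → after 2×micro: 2; S1 reads c0=2 → after 1×micro: 1 ⇒ (c0=2, c1=1)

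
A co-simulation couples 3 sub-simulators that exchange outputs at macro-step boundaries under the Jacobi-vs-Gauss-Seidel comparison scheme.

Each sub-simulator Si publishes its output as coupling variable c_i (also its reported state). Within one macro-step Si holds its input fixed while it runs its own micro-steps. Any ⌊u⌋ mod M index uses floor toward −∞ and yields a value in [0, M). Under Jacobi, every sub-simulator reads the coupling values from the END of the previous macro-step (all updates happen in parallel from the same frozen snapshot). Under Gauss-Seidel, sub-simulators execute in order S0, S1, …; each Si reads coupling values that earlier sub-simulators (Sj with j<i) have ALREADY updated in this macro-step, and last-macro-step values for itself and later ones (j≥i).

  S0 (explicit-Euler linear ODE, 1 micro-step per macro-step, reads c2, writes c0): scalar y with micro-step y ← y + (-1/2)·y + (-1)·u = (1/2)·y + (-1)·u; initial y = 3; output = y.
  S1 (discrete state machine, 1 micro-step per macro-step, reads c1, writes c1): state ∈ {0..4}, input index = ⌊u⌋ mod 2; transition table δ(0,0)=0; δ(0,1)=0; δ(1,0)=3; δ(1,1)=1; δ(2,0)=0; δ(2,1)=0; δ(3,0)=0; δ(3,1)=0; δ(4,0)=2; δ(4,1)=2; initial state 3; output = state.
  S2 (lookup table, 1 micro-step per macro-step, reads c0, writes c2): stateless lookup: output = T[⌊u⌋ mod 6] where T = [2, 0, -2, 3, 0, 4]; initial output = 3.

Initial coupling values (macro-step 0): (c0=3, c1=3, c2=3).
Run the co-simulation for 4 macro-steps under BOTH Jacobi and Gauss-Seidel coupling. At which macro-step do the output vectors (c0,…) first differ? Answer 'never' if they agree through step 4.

first divergence at macro-step: 1

[Jacobi] macro 1: S0 reads c2=3 → after 1×micro: -3/2; S1 reads c1=3 → after 1×micro: 0; S2 reads c0=3 → after 1×micro: 3 ⇒ (c0=-3/2, c1=0, c2=3)
[Jacobi] macro 2: S0 reads c2=3 → after 1×micro: -15/4; S1 reads c1=0 → after 1×micro: 0; S2 reads c0=-3/2 → after 1×micro: 0 ⇒ (c0=-15/4, c1=0, c2=0)
[Jacobi] macro 3: S0 reads c2=0 → after 1×micro: -15/8; S1 reads c1=0 → after 1×micro: 0; S2 reads c0=-15/4 → after 1×micro: -2 ⇒ (c0=-15/8, c1=0, c2=-2)
[Jacobi] macro 4: S0 reads c2=-2 → after 1×micro: 17/16; S1 reads c1=0 → after 1×micro: 0; S2 reads c0=-15/8 → after 1×micro: 0 ⇒ (c0=17/16, c1=0, c2=0)
[Gauss-Seidel] macro 1: S0 reads c2=3 → after 1×micro: -3/2; S1 reads c1=3 → after 1×micro: 0; S2 reads c0=-3/2 → after 1×micro: 0 ⇒ (c0=-3/2, c1=0, c2=0)
[Gauss-Seidel] macro 2: S0 reads c2=0 → after 1×micro: -3/4; S1 reads c1=0 → after 1×micro: 0; S2 reads c0=-3/4 → after 1×micro: 4 ⇒ (c0=-3/4, c1=0, c2=4)
[Gauss-Seidel] macro 3: S0 reads c2=4 → after 1×micro: -35/8; S1 reads c1=0 → after 1×micro: 0; S2 reads c0=-35/8 → after 1×micro: 0 ⇒ (c0=-35/8, c1=0, c2=0)
[Gauss-Seidel] macro 4: S0 reads c2=0 → after 1×micro: -35/16; S1 reads c1=0 → after 1×micro: 0; S2 reads c0=-35/16 → after 1×micro: 3 ⇒ (c0=-35/16, c1=0, c2=3)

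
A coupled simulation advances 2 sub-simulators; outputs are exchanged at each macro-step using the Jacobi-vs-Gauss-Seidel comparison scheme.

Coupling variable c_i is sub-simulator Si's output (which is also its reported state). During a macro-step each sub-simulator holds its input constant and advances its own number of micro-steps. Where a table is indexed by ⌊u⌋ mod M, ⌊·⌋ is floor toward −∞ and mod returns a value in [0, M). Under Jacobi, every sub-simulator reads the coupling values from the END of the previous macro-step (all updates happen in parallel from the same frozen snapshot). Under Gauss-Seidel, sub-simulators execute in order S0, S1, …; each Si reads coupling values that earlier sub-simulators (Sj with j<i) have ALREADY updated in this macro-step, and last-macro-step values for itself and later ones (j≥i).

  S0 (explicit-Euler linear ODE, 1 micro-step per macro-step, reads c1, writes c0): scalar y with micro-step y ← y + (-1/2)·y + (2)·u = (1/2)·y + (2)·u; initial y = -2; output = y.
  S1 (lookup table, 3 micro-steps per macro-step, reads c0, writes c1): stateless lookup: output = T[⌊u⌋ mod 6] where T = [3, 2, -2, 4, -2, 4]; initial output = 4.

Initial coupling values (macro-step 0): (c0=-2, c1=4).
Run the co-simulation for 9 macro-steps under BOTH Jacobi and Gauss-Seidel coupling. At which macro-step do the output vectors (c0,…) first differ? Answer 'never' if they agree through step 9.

first divergence at macro-step: 1

[Jacobi] macro 1: S0 reads c1=4 → after 1×micro: 7; S1 reads c0=-2 → after 3×micro: -2 ⇒ (c0=7, c1=-2)
[Jacobi] macro 2: S0 reads c1=-2 → after 1×micro: -1/2; S1 reads c0=7 → after 3×micro: 2 ⇒ (c0=-1/2, c1=2)
[Jacobi] macro 3: S0 reads c1=2 → after 1×micro: 15/4; S1 reads c0=-1/2 → after 3×micro: 4 ⇒ (c0=15/4, c1=4)
[Jacobi] macro 4: S0 reads c1=4 → after 1×micro: 79/8; S1 reads c0=15/4 → after 3×micro: 4 ⇒ (c0=79/8, c1=4)
[Jacobi] macro 5: S0 reads c1=4 → after 1×micro: 207/16; S1 reads c0=79/8 → after 3×micro: 4 ⇒ (c0=207/16, c1=4)
[Jacobi] macro 6: S0 reads c1=4 → after 1×micro: 463/32; S1 reads c0=207/16 → after 3×micro: 3 ⇒ (c0=463/32, c1=3)
[Jacobi] macro 7: S0 reads c1=3 → after 1×micro: 847/64; S1 reads c0=463/32 → after 3×micro: -2 ⇒ (c0=847/64, c1=-2)
[Jacobi] macro 8: S0 reads c1=-2 → after 1×micro: 335/128; S1 reads c0=847/64 → after 3×micro: 2 ⇒ (c0=335/128, c1=2)
[Jacobi] macro 9: S0 reads c1=2 → after 1×micro: 1359/256; S1 reads c0=335/128 → after 3×micro: -2 ⇒ (c0=1359/256, c1=-2)
[Gauss-Seidel] macro 1: S0 reads c1=4 → after 1×micro: 7; S1 reads c0=7 → after 3×micro: 2 ⇒ (c0=7, c1=2)
[Gauss-Seidel] macro 2: S0 reads c1=2 → after 1×micro: 15/2; S1 reads c0=15/2 → after 3×micro: 2 ⇒ (c0=15/2, c1=2)
[Gauss-Seidel] macro 3: S0 reads c1=2 → after 1×micro: 31/4; S1 reads c0=31/4 → after 3×micro: 2 ⇒ (c0=31/4, c1=2)
[Gauss-Seidel] macro 4: S0 reads c1=2 → after 1×micro: 63/8; S1 reads c0=63/8 → after 3×micro: 2 ⇒ (c0=63/8, c1=2)
[Gauss-Seidel] macro 5: S0 reads c1=2 → after 1×micro: 127/16; S1 reads c0=127/16 → after 3×micro: 2 ⇒ (c0=127/16, c1=2)
[Gauss-Seidel] macro 6: S0 reads c1=2 → after 1×micro: 255/32; S1 reads c0=255/32 → after 3×micro: 2 ⇒ (c0=255/32, c1=2)
[Gauss-Seidel] macro 7: S0 reads c1=2 → after 1×micro: 511/64; S1 reads c0=511/64 → after 3×micro: 2 ⇒ (c0=511/64, c1=2)
[Gauss-Seidel] macro 8: S0 reads c1=2 → after 1×micro: 1023/128; S1 reads c0=1023/128 → after 3×micro: 2 ⇒ (c0=1023/128, c1=2)
[Gauss-Seidel] macro 9: S0 reads c1=2 → after 1×micro: 2047/256; S1 reads c0=2047/256 → after 3×micro: 2 ⇒ (c0=2047/256, c1=2)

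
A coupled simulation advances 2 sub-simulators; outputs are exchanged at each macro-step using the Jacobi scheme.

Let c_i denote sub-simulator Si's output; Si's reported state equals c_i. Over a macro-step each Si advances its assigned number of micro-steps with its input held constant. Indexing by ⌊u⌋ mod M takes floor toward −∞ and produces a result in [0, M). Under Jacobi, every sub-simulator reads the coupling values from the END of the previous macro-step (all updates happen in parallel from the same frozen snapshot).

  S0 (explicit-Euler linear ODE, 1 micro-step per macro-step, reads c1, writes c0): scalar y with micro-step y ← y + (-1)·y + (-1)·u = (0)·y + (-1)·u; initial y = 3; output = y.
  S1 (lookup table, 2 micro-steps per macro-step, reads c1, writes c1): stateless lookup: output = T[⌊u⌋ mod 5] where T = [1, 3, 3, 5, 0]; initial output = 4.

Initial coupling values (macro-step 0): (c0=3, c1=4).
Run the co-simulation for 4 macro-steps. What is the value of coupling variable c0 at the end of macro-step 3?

macro 1: S0 reads c1=4 → after 1×micro: -4; S1 reads c1=4 → after 2×micro: 0 ⇒ (c0=-4, c1=0)
macro 2: S0 reads c1=0 → after 1×micro: 0; S1 reads c1=0 → after 2×micro: 1 ⇒ (c0=0, c1=1)
macro 3: S0 reads c1=1 → after 1×micro: -1; S1 reads c1=1 → after 2×micro: 3 ⇒ (c0=-1, c1=3)
macro 4: S0 reads c1=3 → after 1×micro: -3; S1 reads c1=3 → after 2×micro: 5 ⇒ (c0=-3, c1=5)

c0 at macro-step 3 = -1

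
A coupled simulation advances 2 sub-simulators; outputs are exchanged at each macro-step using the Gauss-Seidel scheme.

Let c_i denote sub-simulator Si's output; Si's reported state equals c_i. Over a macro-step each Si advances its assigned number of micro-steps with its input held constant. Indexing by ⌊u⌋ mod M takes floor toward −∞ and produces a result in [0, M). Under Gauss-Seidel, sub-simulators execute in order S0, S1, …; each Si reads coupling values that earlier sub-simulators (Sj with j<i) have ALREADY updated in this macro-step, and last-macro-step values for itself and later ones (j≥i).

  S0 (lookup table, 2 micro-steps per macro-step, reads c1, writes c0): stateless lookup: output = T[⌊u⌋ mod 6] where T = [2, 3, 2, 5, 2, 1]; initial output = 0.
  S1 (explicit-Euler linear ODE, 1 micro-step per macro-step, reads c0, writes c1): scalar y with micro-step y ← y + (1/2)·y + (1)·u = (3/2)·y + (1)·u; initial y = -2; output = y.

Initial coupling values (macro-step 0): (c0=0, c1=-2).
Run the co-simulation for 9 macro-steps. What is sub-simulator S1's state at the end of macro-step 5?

S1 state at macro-step 5 = 89/16

macro 1: S0 reads c1=-2 → after 2×micro: 2; S1 reads c0=2 → after 1×micro: -1 ⇒ (c0=2, c1=-1)
macro 2: S0 reads c1=-1 → after 2×micro: 1; S1 reads c0=1 → after 1×micro: -1/2 ⇒ (c0=1, c1=-1/2)
macro 3: S0 reads c1=-1/2 → after 2×micro: 1; S1 reads c0=1 → after 1×micro: 1/4 ⇒ (c0=1, c1=1/4)
macro 4: S0 reads c1=1/4 → after 2×micro: 2; S1 reads c0=2 → after 1×micro: 19/8 ⇒ (c0=2, c1=19/8)
macro 5: S0 reads c1=19/8 → after 2×micro: 2; S1 reads c0=2 → after 1×micro: 89/16 ⇒ (c0=2, c1=89/16)
macro 6: S0 reads c1=89/16 → after 2×micro: 1; S1 reads c0=1 → after 1×micro: 299/32 ⇒ (c0=1, c1=299/32)
macro 7: S0 reads c1=299/32 → after 2×micro: 5; S1 reads c0=5 → after 1×micro: 1217/64 ⇒ (c0=5, c1=1217/64)
macro 8: S0 reads c1=1217/64 → after 2×micro: 3; S1 reads c0=3 → after 1×micro: 4035/128 ⇒ (c0=3, c1=4035/128)
macro 9: S0 reads c1=4035/128 → after 2×micro: 3; S1 reads c0=3 → after 1×micro: 12873/256 ⇒ (c0=3, c1=12873/256)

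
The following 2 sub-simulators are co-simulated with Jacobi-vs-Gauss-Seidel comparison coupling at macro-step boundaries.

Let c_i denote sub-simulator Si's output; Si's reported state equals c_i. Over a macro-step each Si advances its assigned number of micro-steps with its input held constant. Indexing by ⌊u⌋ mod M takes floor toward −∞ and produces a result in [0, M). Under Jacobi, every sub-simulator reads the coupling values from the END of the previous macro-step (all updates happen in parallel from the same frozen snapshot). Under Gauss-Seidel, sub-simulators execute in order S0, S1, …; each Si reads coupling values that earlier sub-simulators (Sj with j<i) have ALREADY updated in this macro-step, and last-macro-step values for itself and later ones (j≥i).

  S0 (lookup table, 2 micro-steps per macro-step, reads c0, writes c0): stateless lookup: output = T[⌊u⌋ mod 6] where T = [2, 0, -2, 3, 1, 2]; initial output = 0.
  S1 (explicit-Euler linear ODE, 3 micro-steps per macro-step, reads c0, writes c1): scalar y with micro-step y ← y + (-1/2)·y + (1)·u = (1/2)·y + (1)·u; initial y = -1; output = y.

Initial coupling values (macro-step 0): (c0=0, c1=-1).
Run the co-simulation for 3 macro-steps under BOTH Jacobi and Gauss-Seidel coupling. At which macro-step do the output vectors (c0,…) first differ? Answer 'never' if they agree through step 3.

first divergence at macro-step: 1

[Jacobi] macro 1: S0 reads c0=0 → after 2×micro: 2; S1 reads c0=0 → after 3×micro: -1/8 ⇒ (c0=2, c1=-1/8)
[Jacobi] macro 2: S0 reads c0=2 → after 2×micro: -2; S1 reads c0=2 → after 3×micro: 223/64 ⇒ (c0=-2, c1=223/64)
[Jacobi] macro 3: S0 reads c0=-2 → after 2×micro: 1; S1 reads c0=-2 → after 3×micro: -1569/512 ⇒ (c0=1, c1=-1569/512)
[Gauss-Seidel] macro 1: S0 reads c0=0 → after 2×micro: 2; S1 reads c0=2 → after 3×micro: 27/8 ⇒ (c0=2, c1=27/8)
[Gauss-Seidel] macro 2: S0 reads c0=2 → after 2×micro: -2; S1 reads c0=-2 → after 3×micro: -197/64 ⇒ (c0=-2, c1=-197/64)
[Gauss-Seidel] macro 3: S0 reads c0=-2 → after 2×micro: 1; S1 reads c0=1 → after 3×micro: 699/512 ⇒ (c0=1, c1=699/512)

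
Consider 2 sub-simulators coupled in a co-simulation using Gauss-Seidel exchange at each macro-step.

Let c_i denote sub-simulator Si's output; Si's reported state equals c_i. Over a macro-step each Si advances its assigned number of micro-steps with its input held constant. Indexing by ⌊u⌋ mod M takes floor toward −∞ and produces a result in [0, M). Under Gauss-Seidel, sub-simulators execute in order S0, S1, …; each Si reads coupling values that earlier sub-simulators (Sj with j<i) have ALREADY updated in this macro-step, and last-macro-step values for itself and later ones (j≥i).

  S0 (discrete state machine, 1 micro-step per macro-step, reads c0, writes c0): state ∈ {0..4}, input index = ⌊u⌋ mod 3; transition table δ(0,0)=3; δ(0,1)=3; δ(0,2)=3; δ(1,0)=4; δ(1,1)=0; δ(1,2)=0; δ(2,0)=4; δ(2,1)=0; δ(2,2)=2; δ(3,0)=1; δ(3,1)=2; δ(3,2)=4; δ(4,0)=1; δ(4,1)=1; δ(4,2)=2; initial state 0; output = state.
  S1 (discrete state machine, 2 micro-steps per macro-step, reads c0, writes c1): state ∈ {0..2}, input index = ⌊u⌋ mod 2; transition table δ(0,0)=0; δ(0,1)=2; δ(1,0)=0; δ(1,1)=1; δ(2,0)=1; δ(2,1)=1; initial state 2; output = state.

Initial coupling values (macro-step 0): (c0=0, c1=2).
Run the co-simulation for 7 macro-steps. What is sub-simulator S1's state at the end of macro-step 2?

macro 1: S0 reads c0=0 → after 1×micro: 3; S1 reads c0=3 → after 2×micro: 1 ⇒ (c0=3, c1=1)
macro 2: S0 reads c0=3 → after 1×micro: 1; S1 reads c0=1 → after 2×micro: 1 ⇒ (c0=1, c1=1)
macro 3: S0 reads c0=1 → after 1×micro: 0; S1 reads c0=0 → after 2×micro: 0 ⇒ (c0=0, c1=0)
macro 4: S0 reads c0=0 → after 1×micro: 3; S1 reads c0=3 → after 2×micro: 1 ⇒ (c0=3, c1=1)
macro 5: S0 reads c0=3 → after 1×micro: 1; S1 reads c0=1 → after 2×micro: 1 ⇒ (c0=1, c1=1)
macro 6: S0 reads c0=1 → after 1×micro: 0; S1 reads c0=0 → after 2×micro: 0 ⇒ (c0=0, c1=0)
macro 7: S0 reads c0=0 → after 1×micro: 3; S1 reads c0=3 → after 2×micro: 1 ⇒ (c0=3, c1=1)

S1 state at macro-step 2 = 1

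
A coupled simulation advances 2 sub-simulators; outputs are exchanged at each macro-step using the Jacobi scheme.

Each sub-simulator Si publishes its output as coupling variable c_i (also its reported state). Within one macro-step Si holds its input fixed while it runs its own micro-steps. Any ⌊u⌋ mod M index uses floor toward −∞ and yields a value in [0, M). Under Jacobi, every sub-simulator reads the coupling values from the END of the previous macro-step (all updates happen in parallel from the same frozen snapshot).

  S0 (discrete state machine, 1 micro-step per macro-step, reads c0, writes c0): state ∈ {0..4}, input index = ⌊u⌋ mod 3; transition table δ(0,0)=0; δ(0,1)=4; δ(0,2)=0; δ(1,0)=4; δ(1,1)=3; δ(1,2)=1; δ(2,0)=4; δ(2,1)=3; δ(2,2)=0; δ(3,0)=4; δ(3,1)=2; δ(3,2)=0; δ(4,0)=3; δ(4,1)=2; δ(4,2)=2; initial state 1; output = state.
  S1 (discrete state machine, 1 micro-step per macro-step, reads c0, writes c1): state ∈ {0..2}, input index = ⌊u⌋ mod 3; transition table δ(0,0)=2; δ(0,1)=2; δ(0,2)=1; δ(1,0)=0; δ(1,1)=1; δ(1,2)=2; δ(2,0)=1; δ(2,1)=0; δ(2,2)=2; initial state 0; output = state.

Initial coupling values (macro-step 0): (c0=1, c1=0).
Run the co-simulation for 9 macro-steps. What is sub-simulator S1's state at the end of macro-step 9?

macro 1: S0 reads c0=1 → after 1×micro: 3; S1 reads c0=1 → after 1×micro: 2 ⇒ (c0=3, c1=2)
macro 2: S0 reads c0=3 → after 1×micro: 4; S1 reads c0=3 → after 1×micro: 1 ⇒ (c0=4, c1=1)
macro 3: S0 reads c0=4 → after 1×micro: 2; S1 reads c0=4 → after 1×micro: 1 ⇒ (c0=2, c1=1)
macro 4: S0 reads c0=2 → after 1×micro: 0; S1 reads c0=2 → after 1×micro: 2 ⇒ (c0=0, c1=2)
macro 5: S0 reads c0=0 → after 1×micro: 0; S1 reads c0=0 → after 1×micro: 1 ⇒ (c0=0, c1=1)
macro 6: S0 reads c0=0 → after 1×micro: 0; S1 reads c0=0 → after 1×micro: 0 ⇒ (c0=0, c1=0)
macro 7: S0 reads c0=0 → after 1×micro: 0; S1 reads c0=0 → after 1×micro: 2 ⇒ (c0=0, c1=2)
macro 8: S0 reads c0=0 → after 1×micro: 0; S1 reads c0=0 → after 1×micro: 1 ⇒ (c0=0, c1=1)
macro 9: S0 reads c0=0 → after 1×micro: 0; S1 reads c0=0 → after 1×micro: 0 ⇒ (c0=0, c1=0)

S1 state at macro-step 9 = 0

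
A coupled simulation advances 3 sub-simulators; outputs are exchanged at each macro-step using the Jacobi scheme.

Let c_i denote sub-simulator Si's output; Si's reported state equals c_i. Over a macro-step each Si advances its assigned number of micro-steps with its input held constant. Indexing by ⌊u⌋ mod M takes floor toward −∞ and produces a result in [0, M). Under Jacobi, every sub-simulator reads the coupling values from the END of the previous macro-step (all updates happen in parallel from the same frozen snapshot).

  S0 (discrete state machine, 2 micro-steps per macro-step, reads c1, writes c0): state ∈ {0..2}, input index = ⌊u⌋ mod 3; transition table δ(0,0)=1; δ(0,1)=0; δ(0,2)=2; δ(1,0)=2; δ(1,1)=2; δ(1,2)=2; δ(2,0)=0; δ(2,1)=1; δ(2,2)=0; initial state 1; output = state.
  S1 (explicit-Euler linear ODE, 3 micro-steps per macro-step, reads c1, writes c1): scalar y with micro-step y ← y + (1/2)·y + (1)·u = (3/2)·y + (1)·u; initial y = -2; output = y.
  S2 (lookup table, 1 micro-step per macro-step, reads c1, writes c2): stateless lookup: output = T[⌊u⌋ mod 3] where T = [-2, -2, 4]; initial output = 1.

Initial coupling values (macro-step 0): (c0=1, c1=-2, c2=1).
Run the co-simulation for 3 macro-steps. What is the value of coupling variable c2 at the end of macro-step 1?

c2 at macro-step 1 = -2

macro 1: S0 reads c1=-2 → after 2×micro: 1; S1 reads c1=-2 → after 3×micro: -65/4; S2 reads c1=-2 → after 1×micro: -2 ⇒ (c0=1, c1=-65/4, c2=-2)
macro 2: S0 reads c1=-65/4 → after 2×micro: 1; S1 reads c1=-65/4 → after 3×micro: -4225/32; S2 reads c1=-65/4 → after 1×micro: -2 ⇒ (c0=1, c1=-4225/32, c2=-2)
macro 3: S0 reads c1=-4225/32 → after 2×micro: 0; S1 reads c1=-4225/32 → after 3×micro: -274625/256; S2 reads c1=-4225/32 → after 1×micro: 4 ⇒ (c0=0, c1=-274625/256, c2=4)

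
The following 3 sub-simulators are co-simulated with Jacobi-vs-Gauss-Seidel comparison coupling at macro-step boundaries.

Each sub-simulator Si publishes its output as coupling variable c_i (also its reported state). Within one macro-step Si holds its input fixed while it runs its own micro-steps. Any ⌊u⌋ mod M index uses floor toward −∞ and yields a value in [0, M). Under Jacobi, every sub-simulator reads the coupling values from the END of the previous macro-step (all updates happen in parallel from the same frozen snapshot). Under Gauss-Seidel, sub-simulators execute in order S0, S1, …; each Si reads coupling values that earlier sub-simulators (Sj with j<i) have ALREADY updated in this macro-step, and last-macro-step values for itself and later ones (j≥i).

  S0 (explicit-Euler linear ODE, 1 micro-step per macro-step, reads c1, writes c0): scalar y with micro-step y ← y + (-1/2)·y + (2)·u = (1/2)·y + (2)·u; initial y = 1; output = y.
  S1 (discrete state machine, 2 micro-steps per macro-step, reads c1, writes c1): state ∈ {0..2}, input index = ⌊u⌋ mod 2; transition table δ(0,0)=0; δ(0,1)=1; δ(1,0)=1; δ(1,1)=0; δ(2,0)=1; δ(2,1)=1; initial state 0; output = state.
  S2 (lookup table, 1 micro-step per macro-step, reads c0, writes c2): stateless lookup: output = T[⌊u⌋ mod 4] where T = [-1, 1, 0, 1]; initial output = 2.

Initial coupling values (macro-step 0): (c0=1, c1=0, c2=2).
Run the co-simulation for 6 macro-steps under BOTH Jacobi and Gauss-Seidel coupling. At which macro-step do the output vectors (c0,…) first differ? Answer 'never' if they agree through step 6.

[Jacobi] macro 1: S0 reads c1=0 → after 1×micro: 1/2; S1 reads c1=0 → after 2×micro: 0; S2 reads c0=1 → after 1×micro: 1 ⇒ (c0=1/2, c1=0, c2=1)
[Jacobi] macro 2: S0 reads c1=0 → after 1×micro: 1/4; S1 reads c1=0 → after 2×micro: 0; S2 reads c0=1/2 → after 1×micro: -1 ⇒ (c0=1/4, c1=0, c2=-1)
[Jacobi] macro 3: S0 reads c1=0 → after 1×micro: 1/8; S1 reads c1=0 → after 2×micro: 0; S2 reads c0=1/4 → after 1×micro: -1 ⇒ (c0=1/8, c1=0, c2=-1)
[Jacobi] macro 4: S0 reads c1=0 → after 1×micro: 1/16; S1 reads c1=0 → after 2×micro: 0; S2 reads c0=1/8 → after 1×micro: -1 ⇒ (c0=1/16, c1=0, c2=-1)
[Jacobi] macro 5: S0 reads c1=0 → after 1×micro: 1/32; S1 reads c1=0 → after 2×micro: 0; S2 reads c0=1/16 → after 1×micro: -1 ⇒ (c0=1/32, c1=0, c2=-1)
[Jacobi] macro 6: S0 reads c1=0 → after 1×micro: 1/64; S1 reads c1=0 → after 2×micro: 0; S2 reads c0=1/32 → after 1×micro: -1 ⇒ (c0=1/64, c1=0, c2=-1)
[Gauss-Seidel] macro 1: S0 reads c1=0 → after 1×micro: 1/2; S1 reads c1=0 → after 2×micro: 0; S2 reads c0=1/2 → after 1×micro: -1 ⇒ (c0=1/2, c1=0, c2=-1)
[Gauss-Seidel] macro 2: S0 reads c1=0 → after 1×micro: 1/4; S1 reads c1=0 → after 2×micro: 0; S2 reads c0=1/4 → after 1×micro: -1 ⇒ (c0=1/4, c1=0, c2=-1)
[Gauss-Seidel] macro 3: S0 reads c1=0 → after 1×micro: 1/8; S1 reads c1=0 → after 2×micro: 0; S2 reads c0=1/8 → after 1×micro: -1 ⇒ (c0=1/8, c1=0, c2=-1)
[Gauss-Seidel] macro 4: S0 reads c1=0 → after 1×micro: 1/16; S1 reads c1=0 → after 2×micro: 0; S2 reads c0=1/16 → after 1×micro: -1 ⇒ (c0=1/16, c1=0, c2=-1)
[Gauss-Seidel] macro 5: S0 reads c1=0 → after 1×micro: 1/32; S1 reads c1=0 → after 2×micro: 0; S2 reads c0=1/32 → after 1×micro: -1 ⇒ (c0=1/32, c1=0, c2=-1)
[Gauss-Seidel] macro 6: S0 reads c1=0 → after 1×micro: 1/64; S1 reads c1=0 → after 2×micro: 0; S2 reads c0=1/64 → after 1×micro: -1 ⇒ (c0=1/64, c1=0, c2=-1)

first divergence at macro-step: 1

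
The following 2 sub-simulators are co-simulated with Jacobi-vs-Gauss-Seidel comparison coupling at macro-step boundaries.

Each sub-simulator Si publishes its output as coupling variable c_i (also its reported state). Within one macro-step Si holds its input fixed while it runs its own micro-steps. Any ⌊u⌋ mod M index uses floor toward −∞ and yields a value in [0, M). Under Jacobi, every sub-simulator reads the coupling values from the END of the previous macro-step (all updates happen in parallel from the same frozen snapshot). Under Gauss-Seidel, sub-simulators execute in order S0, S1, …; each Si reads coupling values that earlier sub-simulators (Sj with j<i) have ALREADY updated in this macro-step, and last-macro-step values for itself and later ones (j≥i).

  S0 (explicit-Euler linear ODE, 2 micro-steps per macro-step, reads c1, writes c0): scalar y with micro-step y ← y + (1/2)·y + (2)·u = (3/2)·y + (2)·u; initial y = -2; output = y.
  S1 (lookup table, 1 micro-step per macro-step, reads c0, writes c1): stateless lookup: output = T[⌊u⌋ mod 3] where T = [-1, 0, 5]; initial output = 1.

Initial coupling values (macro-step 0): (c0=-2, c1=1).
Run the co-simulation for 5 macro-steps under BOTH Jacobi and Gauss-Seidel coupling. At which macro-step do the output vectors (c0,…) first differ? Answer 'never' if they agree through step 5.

first divergence at macro-step: 1

[Jacobi] macro 1: S0 reads c1=1 → after 2×micro: 1/2; S1 reads c0=-2 → after 1×micro: 0 ⇒ (c0=1/2, c1=0)
[Jacobi] macro 2: S0 reads c1=0 → after 2×micro: 9/8; S1 reads c0=1/2 → after 1×micro: -1 ⇒ (c0=9/8, c1=-1)
[Jacobi] macro 3: S0 reads c1=-1 → after 2×micro: -79/32; S1 reads c0=9/8 → after 1×micro: 0 ⇒ (c0=-79/32, c1=0)
[Jacobi] macro 4: S0 reads c1=0 → after 2×micro: -711/128; S1 reads c0=-79/32 → after 1×micro: -1 ⇒ (c0=-711/128, c1=-1)
[Jacobi] macro 5: S0 reads c1=-1 → after 2×micro: -8959/512; S1 reads c0=-711/128 → after 1×micro: -1 ⇒ (c0=-8959/512, c1=-1)
[Gauss-Seidel] macro 1: S0 reads c1=1 → after 2×micro: 1/2; S1 reads c0=1/2 → after 1×micro: -1 ⇒ (c0=1/2, c1=-1)
[Gauss-Seidel] macro 2: S0 reads c1=-1 → after 2×micro: -31/8; S1 reads c0=-31/8 → after 1×micro: 5 ⇒ (c0=-31/8, c1=5)
[Gauss-Seidel] macro 3: S0 reads c1=5 → after 2×micro: 521/32; S1 reads c0=521/32 → after 1×micro: 0 ⇒ (c0=521/32, c1=0)
[Gauss-Seidel] macro 4: S0 reads c1=0 → after 2×micro: 4689/128; S1 reads c0=4689/128 → after 1×micro: -1 ⇒ (c0=4689/128, c1=-1)
[Gauss-Seidel] macro 5: S0 reads c1=-1 → after 2×micro: 39641/512; S1 reads c0=39641/512 → after 1×micro: 5 ⇒ (c0=39641/512, c1=5)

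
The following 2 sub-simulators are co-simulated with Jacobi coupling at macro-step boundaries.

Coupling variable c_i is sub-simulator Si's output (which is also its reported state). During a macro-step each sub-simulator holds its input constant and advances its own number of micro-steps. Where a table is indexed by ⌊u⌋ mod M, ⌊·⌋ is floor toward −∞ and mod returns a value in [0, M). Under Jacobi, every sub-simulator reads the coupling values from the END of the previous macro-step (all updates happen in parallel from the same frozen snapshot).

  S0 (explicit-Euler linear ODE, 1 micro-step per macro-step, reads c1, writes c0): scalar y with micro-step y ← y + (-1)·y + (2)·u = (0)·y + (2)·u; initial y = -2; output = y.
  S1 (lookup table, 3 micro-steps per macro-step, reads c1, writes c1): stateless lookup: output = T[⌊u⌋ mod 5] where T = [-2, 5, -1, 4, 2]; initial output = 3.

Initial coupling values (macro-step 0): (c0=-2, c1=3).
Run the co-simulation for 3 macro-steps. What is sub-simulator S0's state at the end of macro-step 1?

macro 1: S0 reads c1=3 → after 1×micro: 6; S1 reads c1=3 → after 3×micro: 4 ⇒ (c0=6, c1=4)
macro 2: S0 reads c1=4 → after 1×micro: 8; S1 reads c1=4 → after 3×micro: 2 ⇒ (c0=8, c1=2)
macro 3: S0 reads c1=2 → after 1×micro: 4; S1 reads c1=2 → after 3×micro: -1 ⇒ (c0=4, c1=-1)

S0 state at macro-step 1 = 6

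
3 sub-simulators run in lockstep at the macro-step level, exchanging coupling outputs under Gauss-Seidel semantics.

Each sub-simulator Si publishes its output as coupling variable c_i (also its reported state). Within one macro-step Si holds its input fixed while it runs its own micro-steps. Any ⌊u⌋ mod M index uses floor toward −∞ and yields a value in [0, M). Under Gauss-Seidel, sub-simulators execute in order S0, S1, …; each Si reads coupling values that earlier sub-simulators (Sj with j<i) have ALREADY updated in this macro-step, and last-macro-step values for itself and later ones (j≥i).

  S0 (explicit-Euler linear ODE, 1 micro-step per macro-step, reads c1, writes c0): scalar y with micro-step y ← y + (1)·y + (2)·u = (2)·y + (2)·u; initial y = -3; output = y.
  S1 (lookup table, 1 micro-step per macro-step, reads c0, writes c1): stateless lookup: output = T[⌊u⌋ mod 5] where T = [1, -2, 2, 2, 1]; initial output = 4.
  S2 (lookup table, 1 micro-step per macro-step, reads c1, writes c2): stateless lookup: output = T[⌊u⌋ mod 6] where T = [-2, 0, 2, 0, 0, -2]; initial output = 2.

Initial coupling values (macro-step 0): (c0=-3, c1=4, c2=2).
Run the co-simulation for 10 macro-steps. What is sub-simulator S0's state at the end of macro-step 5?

macro 1: S0 reads c1=4 → after 1×micro: 2; S1 reads c0=2 → after 1×micro: 2; S2 reads c1=2 → after 1×micro: 2 ⇒ (c0=2, c1=2, c2=2)
macro 2: S0 reads c1=2 → after 1×micro: 8; S1 reads c0=8 → after 1×micro: 2; S2 reads c1=2 → after 1×micro: 2 ⇒ (c0=8, c1=2, c2=2)
macro 3: S0 reads c1=2 → after 1×micro: 20; S1 reads c0=20 → after 1×micro: 1; S2 reads c1=1 → after 1×micro: 0 ⇒ (c0=20, c1=1, c2=0)
macro 4: S0 reads c1=1 → after 1×micro: 42; S1 reads c0=42 → after 1×micro: 2; S2 reads c1=2 → after 1×micro: 2 ⇒ (c0=42, c1=2, c2=2)
macro 5: S0 reads c1=2 → after 1×micro: 88; S1 reads c0=88 → after 1×micro: 2; S2 reads c1=2 → after 1×micro: 2 ⇒ (c0=88, c1=2, c2=2)
macro 6: S0 reads c1=2 → after 1×micro: 180; S1 reads c0=180 → after 1×micro: 1; S2 reads c1=1 → after 1×micro: 0 ⇒ (c0=180, c1=1, c2=0)
macro 7: S0 reads c1=1 → after 1×micro: 362; S1 reads c0=362 → after 1×micro: 2; S2 reads c1=2 → after 1×micro: 2 ⇒ (c0=362, c1=2, c2=2)
macro 8: S0 reads c1=2 → after 1×micro: 728; S1 reads c0=728 → after 1×micro: 2; S2 reads c1=2 → after 1×micro: 2 ⇒ (c0=728, c1=2, c2=2)
macro 9: S0 reads c1=2 → after 1×micro: 1460; S1 reads c0=1460 → after 1×micro: 1; S2 reads c1=1 → after 1×micro: 0 ⇒ (c0=1460, c1=1, c2=0)
macro 10: S0 reads c1=1 → after 1×micro: 2922; S1 reads c0=2922 → after 1×micro: 2; S2 reads c1=2 → after 1×micro: 2 ⇒ (c0=2922, c1=2, c2=2)

S0 state at macro-step 5 = 88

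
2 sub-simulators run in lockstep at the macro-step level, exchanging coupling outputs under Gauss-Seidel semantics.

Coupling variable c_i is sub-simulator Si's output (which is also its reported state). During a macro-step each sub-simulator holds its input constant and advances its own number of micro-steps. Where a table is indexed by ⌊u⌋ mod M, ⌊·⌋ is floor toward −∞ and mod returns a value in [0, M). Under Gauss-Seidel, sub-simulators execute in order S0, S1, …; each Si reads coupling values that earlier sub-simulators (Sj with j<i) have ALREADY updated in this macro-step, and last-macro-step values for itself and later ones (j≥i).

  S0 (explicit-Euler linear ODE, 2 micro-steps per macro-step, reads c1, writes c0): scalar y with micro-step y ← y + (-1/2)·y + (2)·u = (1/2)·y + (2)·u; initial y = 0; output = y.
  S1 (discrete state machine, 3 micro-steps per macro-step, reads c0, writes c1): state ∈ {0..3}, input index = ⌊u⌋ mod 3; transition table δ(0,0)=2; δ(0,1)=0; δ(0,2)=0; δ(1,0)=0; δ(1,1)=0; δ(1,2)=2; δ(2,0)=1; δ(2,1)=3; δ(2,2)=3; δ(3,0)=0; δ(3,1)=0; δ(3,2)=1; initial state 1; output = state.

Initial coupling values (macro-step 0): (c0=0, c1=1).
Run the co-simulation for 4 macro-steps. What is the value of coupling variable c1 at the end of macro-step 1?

macro 1: S0 reads c1=1 → after 2×micro: 3; S1 reads c0=3 → after 3×micro: 1 ⇒ (c0=3, c1=1)
macro 2: S0 reads c1=1 → after 2×micro: 15/4; S1 reads c0=15/4 → after 3×micro: 1 ⇒ (c0=15/4, c1=1)
macro 3: S0 reads c1=1 → after 2×micro: 63/16; S1 reads c0=63/16 → after 3×micro: 1 ⇒ (c0=63/16, c1=1)
macro 4: S0 reads c1=1 → after 2×micro: 255/64; S1 reads c0=255/64 → after 3×micro: 1 ⇒ (c0=255/64, c1=1)

c1 at macro-step 1 = 1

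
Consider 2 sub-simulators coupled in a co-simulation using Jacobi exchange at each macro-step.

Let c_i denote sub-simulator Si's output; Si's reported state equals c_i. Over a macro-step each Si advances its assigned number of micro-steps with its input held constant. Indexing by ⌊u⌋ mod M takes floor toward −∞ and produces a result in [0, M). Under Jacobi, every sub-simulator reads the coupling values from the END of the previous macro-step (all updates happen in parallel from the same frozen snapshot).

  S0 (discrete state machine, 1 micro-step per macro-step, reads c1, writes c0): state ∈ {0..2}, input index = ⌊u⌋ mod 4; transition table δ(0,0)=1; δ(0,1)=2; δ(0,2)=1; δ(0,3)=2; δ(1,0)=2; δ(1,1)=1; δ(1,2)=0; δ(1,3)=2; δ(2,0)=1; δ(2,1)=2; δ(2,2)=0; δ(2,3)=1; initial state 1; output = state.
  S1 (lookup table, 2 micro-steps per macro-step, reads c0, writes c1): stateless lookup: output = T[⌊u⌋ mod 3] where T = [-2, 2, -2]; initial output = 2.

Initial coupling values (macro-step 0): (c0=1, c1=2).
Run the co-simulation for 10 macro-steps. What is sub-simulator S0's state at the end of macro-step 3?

macro 1: S0 reads c1=2 → after 1×micro: 0; S1 reads c0=1 → after 2×micro: 2 ⇒ (c0=0, c1=2)
macro 2: S0 reads c1=2 → after 1×micro: 1; S1 reads c0=0 → after 2×micro: -2 ⇒ (c0=1, c1=-2)
macro 3: S0 reads c1=-2 → after 1×micro: 0; S1 reads c0=1 → after 2×micro: 2 ⇒ (c0=0, c1=2)
macro 4: S0 reads c1=2 → after 1×micro: 1; S1 reads c0=0 → after 2×micro: -2 ⇒ (c0=1, c1=-2)
macro 5: S0 reads c1=-2 → after 1×micro: 0; S1 reads c0=1 → after 2×micro: 2 ⇒ (c0=0, c1=2)
macro 6: S0 reads c1=2 → after 1×micro: 1; S1 reads c0=0 → after 2×micro: -2 ⇒ (c0=1, c1=-2)
macro 7: S0 reads c1=-2 → after 1×micro: 0; S1 reads c0=1 → after 2×micro: 2 ⇒ (c0=0, c1=2)
macro 8: S0 reads c1=2 → after 1×micro: 1; S1 reads c0=0 → after 2×micro: -2 ⇒ (c0=1, c1=-2)
macro 9: S0 reads c1=-2 → after 1×micro: 0; S1 reads c0=1 → after 2×micro: 2 ⇒ (c0=0, c1=2)
macro 10: S0 reads c1=2 → after 1×micro: 1; S1 reads c0=0 → after 2×micro: -2 ⇒ (c0=1, c1=-2)

S0 state at macro-step 3 = 0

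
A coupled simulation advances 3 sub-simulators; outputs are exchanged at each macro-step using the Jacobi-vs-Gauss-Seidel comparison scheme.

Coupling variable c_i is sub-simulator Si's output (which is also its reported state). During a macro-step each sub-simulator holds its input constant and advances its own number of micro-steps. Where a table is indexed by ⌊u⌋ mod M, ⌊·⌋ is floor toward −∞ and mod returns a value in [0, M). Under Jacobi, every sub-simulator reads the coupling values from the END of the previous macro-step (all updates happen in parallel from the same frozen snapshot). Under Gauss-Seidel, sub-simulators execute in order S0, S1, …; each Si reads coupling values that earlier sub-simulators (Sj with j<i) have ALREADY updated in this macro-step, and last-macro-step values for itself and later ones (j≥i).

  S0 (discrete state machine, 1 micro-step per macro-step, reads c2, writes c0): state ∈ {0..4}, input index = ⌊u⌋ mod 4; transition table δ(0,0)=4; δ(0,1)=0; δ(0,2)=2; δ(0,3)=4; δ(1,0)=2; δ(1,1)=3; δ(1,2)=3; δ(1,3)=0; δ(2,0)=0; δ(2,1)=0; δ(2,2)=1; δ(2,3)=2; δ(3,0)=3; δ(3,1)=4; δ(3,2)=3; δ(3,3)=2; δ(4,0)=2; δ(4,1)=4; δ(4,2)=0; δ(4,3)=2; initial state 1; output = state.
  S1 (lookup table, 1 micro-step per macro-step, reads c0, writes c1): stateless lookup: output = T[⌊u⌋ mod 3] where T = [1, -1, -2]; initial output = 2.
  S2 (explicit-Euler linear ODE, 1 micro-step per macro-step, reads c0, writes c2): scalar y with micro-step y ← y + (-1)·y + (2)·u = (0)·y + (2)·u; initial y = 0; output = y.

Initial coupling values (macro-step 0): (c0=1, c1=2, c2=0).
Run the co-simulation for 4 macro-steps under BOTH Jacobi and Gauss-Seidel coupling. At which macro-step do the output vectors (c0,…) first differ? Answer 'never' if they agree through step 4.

[Jacobi] macro 1: S0 reads c2=0 → after 1×micro: 2; S1 reads c0=1 → after 1×micro: -1; S2 reads c0=1 → after 1×micro: 2 ⇒ (c0=2, c1=-1, c2=2)
[Jacobi] macro 2: S0 reads c2=2 → after 1×micro: 1; S1 reads c0=2 → after 1×micro: -2; S2 reads c0=2 → after 1×micro: 4 ⇒ (c0=1, c1=-2, c2=4)
[Jacobi] macro 3: S0 reads c2=4 → after 1×micro: 2; S1 reads c0=1 → after 1×micro: -1; S2 reads c0=1 → after 1×micro: 2 ⇒ (c0=2, c1=-1, c2=2)
[Jacobi] macro 4: S0 reads c2=2 → after 1×micro: 1; S1 reads c0=2 → after 1×micro: -2; S2 reads c0=2 → after 1×micro: 4 ⇒ (c0=1, c1=-2, c2=4)
[Gauss-Seidel] macro 1: S0 reads c2=0 → after 1×micro: 2; S1 reads c0=2 → after 1×micro: -2; S2 reads c0=2 → after 1×micro: 4 ⇒ (c0=2, c1=-2, c2=4)
[Gauss-Seidel] macro 2: S0 reads c2=4 → after 1×micro: 0; S1 reads c0=0 → after 1×micro: 1; S2 reads c0=0 → after 1×micro: 0 ⇒ (c0=0, c1=1, c2=0)
[Gauss-Seidel] macro 3: S0 reads c2=0 → after 1×micro: 4; S1 reads c0=4 → after 1×micro: -1; S2 reads c0=4 → after 1×micro: 8 ⇒ (c0=4, c1=-1, c2=8)
[Gauss-Seidel] macro 4: S0 reads c2=8 → after 1×micro: 2; S1 reads c0=2 → after 1×micro: -2; S2 reads c0=2 → after 1×micro: 4 ⇒ (c0=2, c1=-2, c2=4)

first divergence at macro-step: 1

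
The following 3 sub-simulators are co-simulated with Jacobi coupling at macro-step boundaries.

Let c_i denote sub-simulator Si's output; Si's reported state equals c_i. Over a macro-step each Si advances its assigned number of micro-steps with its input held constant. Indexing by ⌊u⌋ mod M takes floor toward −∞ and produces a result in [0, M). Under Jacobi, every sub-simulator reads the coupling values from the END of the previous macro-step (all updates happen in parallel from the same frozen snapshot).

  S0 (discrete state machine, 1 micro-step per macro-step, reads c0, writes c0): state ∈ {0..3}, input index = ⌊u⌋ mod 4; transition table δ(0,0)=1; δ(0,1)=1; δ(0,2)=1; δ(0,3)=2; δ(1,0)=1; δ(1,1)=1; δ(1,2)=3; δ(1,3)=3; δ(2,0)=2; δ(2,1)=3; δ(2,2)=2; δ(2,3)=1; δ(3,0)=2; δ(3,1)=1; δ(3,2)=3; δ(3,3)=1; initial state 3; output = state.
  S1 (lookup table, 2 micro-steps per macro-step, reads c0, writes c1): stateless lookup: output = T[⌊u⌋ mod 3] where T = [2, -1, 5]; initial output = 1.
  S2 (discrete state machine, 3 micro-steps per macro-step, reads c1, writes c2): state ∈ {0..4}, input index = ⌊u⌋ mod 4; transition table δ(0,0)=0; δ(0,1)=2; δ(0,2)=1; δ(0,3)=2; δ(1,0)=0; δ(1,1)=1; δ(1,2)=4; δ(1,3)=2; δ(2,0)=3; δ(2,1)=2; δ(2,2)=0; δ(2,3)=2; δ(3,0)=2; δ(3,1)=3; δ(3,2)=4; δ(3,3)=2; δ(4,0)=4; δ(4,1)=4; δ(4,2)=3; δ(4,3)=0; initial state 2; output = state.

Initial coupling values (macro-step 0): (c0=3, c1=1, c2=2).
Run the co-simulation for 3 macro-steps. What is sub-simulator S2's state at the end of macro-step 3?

S2 state at macro-step 3 = 2

macro 1: S0 reads c0=3 → after 1×micro: 1; S1 reads c0=3 → after 2×micro: 2; S2 reads c1=1 → after 3×micro: 2 ⇒ (c0=1, c1=2, c2=2)
macro 2: S0 reads c0=1 → after 1×micro: 1; S1 reads c0=1 → after 2×micro: -1; S2 reads c1=2 → after 3×micro: 4 ⇒ (c0=1, c1=-1, c2=4)
macro 3: S0 reads c0=1 → after 1×micro: 1; S1 reads c0=1 → after 2×micro: -1; S2 reads c1=-1 → after 3×micro: 2 ⇒ (c0=1, c1=-1, c2=2)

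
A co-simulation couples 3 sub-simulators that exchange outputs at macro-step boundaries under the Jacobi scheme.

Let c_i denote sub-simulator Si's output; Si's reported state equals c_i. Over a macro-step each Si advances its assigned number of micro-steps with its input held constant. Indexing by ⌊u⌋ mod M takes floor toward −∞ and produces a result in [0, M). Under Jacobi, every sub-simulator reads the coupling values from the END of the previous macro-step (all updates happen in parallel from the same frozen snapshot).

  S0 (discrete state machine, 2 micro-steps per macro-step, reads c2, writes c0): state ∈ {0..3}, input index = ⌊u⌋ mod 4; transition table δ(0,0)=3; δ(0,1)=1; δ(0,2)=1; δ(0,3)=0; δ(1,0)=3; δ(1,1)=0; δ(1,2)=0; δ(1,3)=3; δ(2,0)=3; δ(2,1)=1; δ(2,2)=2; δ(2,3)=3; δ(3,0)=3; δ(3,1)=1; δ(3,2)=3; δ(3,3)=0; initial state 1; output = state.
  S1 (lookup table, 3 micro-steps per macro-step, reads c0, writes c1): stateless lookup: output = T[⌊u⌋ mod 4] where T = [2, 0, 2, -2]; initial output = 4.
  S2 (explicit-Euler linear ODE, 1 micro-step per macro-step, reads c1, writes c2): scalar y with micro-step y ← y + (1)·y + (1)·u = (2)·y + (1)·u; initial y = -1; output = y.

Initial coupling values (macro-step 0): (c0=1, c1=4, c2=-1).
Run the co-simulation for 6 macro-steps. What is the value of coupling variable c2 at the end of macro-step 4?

c2 at macro-step 4 = 22

macro 1: S0 reads c2=-1 → after 2×micro: 0; S1 reads c0=1 → after 3×micro: 0; S2 reads c1=4 → after 1×micro: 2 ⇒ (c0=0, c1=0, c2=2)
macro 2: S0 reads c2=2 → after 2×micro: 0; S1 reads c0=0 → after 3×micro: 2; S2 reads c1=0 → after 1×micro: 4 ⇒ (c0=0, c1=2, c2=4)
macro 3: S0 reads c2=4 → after 2×micro: 3; S1 reads c0=0 → after 3×micro: 2; S2 reads c1=2 → after 1×micro: 10 ⇒ (c0=3, c1=2, c2=10)
macro 4: S0 reads c2=10 → after 2×micro: 3; S1 reads c0=3 → after 3×micro: -2; S2 reads c1=2 → after 1×micro: 22 ⇒ (c0=3, c1=-2, c2=22)
macro 5: S0 reads c2=22 → after 2×micro: 3; S1 reads c0=3 → after 3×micro: -2; S2 reads c1=-2 → after 1×micro: 42 ⇒ (c0=3, c1=-2, c2=42)
macro 6: S0 reads c2=42 → after 2×micro: 3; S1 reads c0=3 → after 3×micro: -2; S2 reads c1=-2 → after 1×micro: 82 ⇒ (c0=3, c1=-2, c2=82)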